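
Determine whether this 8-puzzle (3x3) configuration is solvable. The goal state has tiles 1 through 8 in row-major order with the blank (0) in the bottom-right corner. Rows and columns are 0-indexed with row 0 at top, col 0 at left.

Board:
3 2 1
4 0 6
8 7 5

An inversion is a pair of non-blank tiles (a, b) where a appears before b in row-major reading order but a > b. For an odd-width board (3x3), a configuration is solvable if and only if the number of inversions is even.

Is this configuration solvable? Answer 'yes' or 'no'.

Answer: no

Derivation:
Inversions (pairs i<j in row-major order where tile[i] > tile[j] > 0): 7
7 is odd, so the puzzle is not solvable.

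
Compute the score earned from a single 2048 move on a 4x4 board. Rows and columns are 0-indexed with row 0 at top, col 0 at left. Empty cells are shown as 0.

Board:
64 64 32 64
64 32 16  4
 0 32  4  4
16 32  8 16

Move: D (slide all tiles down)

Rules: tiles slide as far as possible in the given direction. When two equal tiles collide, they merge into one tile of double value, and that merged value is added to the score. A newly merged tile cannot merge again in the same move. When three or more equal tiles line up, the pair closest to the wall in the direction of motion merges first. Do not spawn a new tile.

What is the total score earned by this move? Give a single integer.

Slide down:
col 0: [64, 64, 0, 16] -> [0, 0, 128, 16]  score +128 (running 128)
col 1: [64, 32, 32, 32] -> [0, 64, 32, 64]  score +64 (running 192)
col 2: [32, 16, 4, 8] -> [32, 16, 4, 8]  score +0 (running 192)
col 3: [64, 4, 4, 16] -> [0, 64, 8, 16]  score +8 (running 200)
Board after move:
  0   0  32   0
  0  64  16  64
128  32   4   8
 16  64   8  16

Answer: 200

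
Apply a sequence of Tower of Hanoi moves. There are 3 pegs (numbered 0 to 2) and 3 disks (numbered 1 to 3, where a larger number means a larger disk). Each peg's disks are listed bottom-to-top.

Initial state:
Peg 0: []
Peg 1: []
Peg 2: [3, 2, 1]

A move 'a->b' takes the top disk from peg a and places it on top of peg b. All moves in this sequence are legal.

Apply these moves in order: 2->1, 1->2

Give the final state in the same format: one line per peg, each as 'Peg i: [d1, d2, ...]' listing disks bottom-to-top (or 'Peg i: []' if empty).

Answer: Peg 0: []
Peg 1: []
Peg 2: [3, 2, 1]

Derivation:
After move 1 (2->1):
Peg 0: []
Peg 1: [1]
Peg 2: [3, 2]

After move 2 (1->2):
Peg 0: []
Peg 1: []
Peg 2: [3, 2, 1]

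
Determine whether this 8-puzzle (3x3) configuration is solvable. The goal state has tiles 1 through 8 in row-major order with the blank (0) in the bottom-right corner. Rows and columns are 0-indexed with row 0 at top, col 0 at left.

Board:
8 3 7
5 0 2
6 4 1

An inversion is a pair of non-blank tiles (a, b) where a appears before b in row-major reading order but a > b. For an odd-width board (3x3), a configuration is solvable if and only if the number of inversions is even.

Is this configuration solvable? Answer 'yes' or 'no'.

Answer: no

Derivation:
Inversions (pairs i<j in row-major order where tile[i] > tile[j] > 0): 21
21 is odd, so the puzzle is not solvable.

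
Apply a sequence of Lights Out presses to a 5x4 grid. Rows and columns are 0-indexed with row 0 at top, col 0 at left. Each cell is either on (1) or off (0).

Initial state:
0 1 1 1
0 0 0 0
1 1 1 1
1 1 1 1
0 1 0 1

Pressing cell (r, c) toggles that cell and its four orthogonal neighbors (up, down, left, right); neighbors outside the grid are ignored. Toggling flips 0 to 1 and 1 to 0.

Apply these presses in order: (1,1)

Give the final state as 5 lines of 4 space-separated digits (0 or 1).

Answer: 0 0 1 1
1 1 1 0
1 0 1 1
1 1 1 1
0 1 0 1

Derivation:
After press 1 at (1,1):
0 0 1 1
1 1 1 0
1 0 1 1
1 1 1 1
0 1 0 1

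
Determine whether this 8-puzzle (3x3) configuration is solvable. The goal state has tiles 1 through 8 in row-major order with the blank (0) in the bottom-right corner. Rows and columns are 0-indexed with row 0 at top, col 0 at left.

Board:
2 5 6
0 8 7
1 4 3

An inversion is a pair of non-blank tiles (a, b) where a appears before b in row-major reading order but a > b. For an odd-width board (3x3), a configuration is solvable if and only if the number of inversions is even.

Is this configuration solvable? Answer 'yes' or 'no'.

Answer: no

Derivation:
Inversions (pairs i<j in row-major order where tile[i] > tile[j] > 0): 15
15 is odd, so the puzzle is not solvable.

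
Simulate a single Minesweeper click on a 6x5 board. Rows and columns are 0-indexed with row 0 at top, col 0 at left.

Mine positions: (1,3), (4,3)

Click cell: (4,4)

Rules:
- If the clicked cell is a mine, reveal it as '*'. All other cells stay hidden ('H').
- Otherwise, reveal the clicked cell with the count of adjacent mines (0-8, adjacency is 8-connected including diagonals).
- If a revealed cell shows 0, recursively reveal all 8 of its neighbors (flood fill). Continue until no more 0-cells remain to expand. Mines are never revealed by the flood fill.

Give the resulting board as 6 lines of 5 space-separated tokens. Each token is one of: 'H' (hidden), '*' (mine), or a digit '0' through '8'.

H H H H H
H H H H H
H H H H H
H H H H H
H H H H 1
H H H H H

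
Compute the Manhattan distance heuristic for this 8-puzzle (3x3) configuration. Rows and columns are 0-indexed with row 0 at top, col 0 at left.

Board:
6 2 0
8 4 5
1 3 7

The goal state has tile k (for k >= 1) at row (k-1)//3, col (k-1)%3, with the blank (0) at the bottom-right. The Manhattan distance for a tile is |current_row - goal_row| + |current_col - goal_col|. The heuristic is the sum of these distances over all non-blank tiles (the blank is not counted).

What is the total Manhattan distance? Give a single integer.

Tile 6: (0,0)->(1,2) = 3
Tile 2: (0,1)->(0,1) = 0
Tile 8: (1,0)->(2,1) = 2
Tile 4: (1,1)->(1,0) = 1
Tile 5: (1,2)->(1,1) = 1
Tile 1: (2,0)->(0,0) = 2
Tile 3: (2,1)->(0,2) = 3
Tile 7: (2,2)->(2,0) = 2
Sum: 3 + 0 + 2 + 1 + 1 + 2 + 3 + 2 = 14

Answer: 14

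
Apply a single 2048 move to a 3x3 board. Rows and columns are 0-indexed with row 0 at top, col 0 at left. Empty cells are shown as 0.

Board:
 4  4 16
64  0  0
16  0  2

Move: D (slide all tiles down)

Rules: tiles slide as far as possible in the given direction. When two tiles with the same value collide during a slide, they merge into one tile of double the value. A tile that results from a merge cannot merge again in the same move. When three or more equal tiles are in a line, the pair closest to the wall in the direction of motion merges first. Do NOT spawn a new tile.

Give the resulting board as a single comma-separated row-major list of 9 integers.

Answer: 4, 0, 0, 64, 0, 16, 16, 4, 2

Derivation:
Slide down:
col 0: [4, 64, 16] -> [4, 64, 16]
col 1: [4, 0, 0] -> [0, 0, 4]
col 2: [16, 0, 2] -> [0, 16, 2]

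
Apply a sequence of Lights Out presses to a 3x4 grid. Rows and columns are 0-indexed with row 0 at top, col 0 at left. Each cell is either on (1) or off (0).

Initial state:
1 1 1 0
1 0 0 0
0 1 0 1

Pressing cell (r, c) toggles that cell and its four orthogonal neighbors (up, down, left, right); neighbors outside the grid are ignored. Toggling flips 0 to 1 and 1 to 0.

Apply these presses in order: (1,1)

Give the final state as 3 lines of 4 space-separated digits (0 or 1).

After press 1 at (1,1):
1 0 1 0
0 1 1 0
0 0 0 1

Answer: 1 0 1 0
0 1 1 0
0 0 0 1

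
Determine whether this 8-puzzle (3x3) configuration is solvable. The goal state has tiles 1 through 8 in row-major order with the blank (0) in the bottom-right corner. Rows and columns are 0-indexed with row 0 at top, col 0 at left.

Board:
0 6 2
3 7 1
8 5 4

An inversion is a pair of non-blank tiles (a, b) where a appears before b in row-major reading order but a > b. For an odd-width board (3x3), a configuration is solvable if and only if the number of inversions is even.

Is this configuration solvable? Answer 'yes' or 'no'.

Answer: no

Derivation:
Inversions (pairs i<j in row-major order where tile[i] > tile[j] > 0): 13
13 is odd, so the puzzle is not solvable.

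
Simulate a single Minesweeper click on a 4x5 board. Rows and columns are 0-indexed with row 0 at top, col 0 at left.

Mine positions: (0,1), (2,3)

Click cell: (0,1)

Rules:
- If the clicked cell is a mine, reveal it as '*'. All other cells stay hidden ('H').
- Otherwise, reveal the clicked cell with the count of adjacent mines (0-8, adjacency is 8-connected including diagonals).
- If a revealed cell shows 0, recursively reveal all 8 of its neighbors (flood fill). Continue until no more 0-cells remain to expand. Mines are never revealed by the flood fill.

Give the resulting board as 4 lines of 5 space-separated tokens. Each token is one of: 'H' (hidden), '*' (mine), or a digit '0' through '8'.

H * H H H
H H H H H
H H H H H
H H H H H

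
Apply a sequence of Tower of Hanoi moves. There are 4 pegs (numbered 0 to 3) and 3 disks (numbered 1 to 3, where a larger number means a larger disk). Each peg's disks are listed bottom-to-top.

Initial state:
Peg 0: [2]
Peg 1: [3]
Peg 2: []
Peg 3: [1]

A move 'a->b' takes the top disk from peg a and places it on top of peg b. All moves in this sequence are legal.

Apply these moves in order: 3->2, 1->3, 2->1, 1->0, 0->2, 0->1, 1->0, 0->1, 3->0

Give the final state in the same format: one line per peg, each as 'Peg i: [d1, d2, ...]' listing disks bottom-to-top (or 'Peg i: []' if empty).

After move 1 (3->2):
Peg 0: [2]
Peg 1: [3]
Peg 2: [1]
Peg 3: []

After move 2 (1->3):
Peg 0: [2]
Peg 1: []
Peg 2: [1]
Peg 3: [3]

After move 3 (2->1):
Peg 0: [2]
Peg 1: [1]
Peg 2: []
Peg 3: [3]

After move 4 (1->0):
Peg 0: [2, 1]
Peg 1: []
Peg 2: []
Peg 3: [3]

After move 5 (0->2):
Peg 0: [2]
Peg 1: []
Peg 2: [1]
Peg 3: [3]

After move 6 (0->1):
Peg 0: []
Peg 1: [2]
Peg 2: [1]
Peg 3: [3]

After move 7 (1->0):
Peg 0: [2]
Peg 1: []
Peg 2: [1]
Peg 3: [3]

After move 8 (0->1):
Peg 0: []
Peg 1: [2]
Peg 2: [1]
Peg 3: [3]

After move 9 (3->0):
Peg 0: [3]
Peg 1: [2]
Peg 2: [1]
Peg 3: []

Answer: Peg 0: [3]
Peg 1: [2]
Peg 2: [1]
Peg 3: []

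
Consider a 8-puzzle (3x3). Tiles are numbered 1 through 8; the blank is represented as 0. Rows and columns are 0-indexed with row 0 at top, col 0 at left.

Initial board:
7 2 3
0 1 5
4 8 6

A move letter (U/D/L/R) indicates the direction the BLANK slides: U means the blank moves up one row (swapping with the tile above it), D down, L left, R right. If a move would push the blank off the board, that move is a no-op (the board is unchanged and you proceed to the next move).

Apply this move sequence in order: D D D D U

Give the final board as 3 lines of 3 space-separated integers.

After move 1 (D):
7 2 3
4 1 5
0 8 6

After move 2 (D):
7 2 3
4 1 5
0 8 6

After move 3 (D):
7 2 3
4 1 5
0 8 6

After move 4 (D):
7 2 3
4 1 5
0 8 6

After move 5 (U):
7 2 3
0 1 5
4 8 6

Answer: 7 2 3
0 1 5
4 8 6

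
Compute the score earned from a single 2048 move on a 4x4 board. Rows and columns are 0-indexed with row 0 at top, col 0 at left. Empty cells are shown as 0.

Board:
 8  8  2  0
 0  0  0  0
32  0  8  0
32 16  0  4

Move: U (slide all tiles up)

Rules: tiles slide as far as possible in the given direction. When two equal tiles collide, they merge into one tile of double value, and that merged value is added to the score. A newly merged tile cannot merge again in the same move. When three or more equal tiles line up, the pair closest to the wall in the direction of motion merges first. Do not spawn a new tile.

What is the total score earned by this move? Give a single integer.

Slide up:
col 0: [8, 0, 32, 32] -> [8, 64, 0, 0]  score +64 (running 64)
col 1: [8, 0, 0, 16] -> [8, 16, 0, 0]  score +0 (running 64)
col 2: [2, 0, 8, 0] -> [2, 8, 0, 0]  score +0 (running 64)
col 3: [0, 0, 0, 4] -> [4, 0, 0, 0]  score +0 (running 64)
Board after move:
 8  8  2  4
64 16  8  0
 0  0  0  0
 0  0  0  0

Answer: 64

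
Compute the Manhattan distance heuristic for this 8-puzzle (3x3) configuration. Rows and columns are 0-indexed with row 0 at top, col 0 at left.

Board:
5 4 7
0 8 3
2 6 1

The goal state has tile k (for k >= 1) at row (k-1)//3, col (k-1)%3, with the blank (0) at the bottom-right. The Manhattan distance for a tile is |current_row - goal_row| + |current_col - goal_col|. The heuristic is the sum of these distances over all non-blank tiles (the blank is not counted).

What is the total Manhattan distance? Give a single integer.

Answer: 19

Derivation:
Tile 5: at (0,0), goal (1,1), distance |0-1|+|0-1| = 2
Tile 4: at (0,1), goal (1,0), distance |0-1|+|1-0| = 2
Tile 7: at (0,2), goal (2,0), distance |0-2|+|2-0| = 4
Tile 8: at (1,1), goal (2,1), distance |1-2|+|1-1| = 1
Tile 3: at (1,2), goal (0,2), distance |1-0|+|2-2| = 1
Tile 2: at (2,0), goal (0,1), distance |2-0|+|0-1| = 3
Tile 6: at (2,1), goal (1,2), distance |2-1|+|1-2| = 2
Tile 1: at (2,2), goal (0,0), distance |2-0|+|2-0| = 4
Sum: 2 + 2 + 4 + 1 + 1 + 3 + 2 + 4 = 19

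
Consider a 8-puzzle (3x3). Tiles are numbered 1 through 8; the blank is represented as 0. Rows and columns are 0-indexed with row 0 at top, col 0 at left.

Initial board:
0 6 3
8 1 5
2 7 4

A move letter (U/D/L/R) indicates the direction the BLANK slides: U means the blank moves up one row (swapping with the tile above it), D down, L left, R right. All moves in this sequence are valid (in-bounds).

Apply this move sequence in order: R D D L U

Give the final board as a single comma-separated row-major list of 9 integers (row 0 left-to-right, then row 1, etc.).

Answer: 6, 1, 3, 0, 7, 5, 8, 2, 4

Derivation:
After move 1 (R):
6 0 3
8 1 5
2 7 4

After move 2 (D):
6 1 3
8 0 5
2 7 4

After move 3 (D):
6 1 3
8 7 5
2 0 4

After move 4 (L):
6 1 3
8 7 5
0 2 4

After move 5 (U):
6 1 3
0 7 5
8 2 4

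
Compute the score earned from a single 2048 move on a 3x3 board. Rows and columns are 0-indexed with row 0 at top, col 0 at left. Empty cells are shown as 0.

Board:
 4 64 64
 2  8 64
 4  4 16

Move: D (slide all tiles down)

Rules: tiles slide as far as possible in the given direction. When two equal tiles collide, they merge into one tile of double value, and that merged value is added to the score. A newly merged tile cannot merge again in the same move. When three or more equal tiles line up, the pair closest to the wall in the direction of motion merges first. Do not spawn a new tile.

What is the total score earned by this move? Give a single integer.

Slide down:
col 0: [4, 2, 4] -> [4, 2, 4]  score +0 (running 0)
col 1: [64, 8, 4] -> [64, 8, 4]  score +0 (running 0)
col 2: [64, 64, 16] -> [0, 128, 16]  score +128 (running 128)
Board after move:
  4  64   0
  2   8 128
  4   4  16

Answer: 128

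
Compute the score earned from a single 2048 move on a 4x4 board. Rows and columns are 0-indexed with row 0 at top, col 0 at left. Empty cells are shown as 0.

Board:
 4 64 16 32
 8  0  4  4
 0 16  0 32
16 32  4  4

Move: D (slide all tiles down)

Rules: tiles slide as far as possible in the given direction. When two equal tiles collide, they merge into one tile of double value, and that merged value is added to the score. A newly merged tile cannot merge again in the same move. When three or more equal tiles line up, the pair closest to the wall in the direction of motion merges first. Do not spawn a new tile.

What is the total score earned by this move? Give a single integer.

Slide down:
col 0: [4, 8, 0, 16] -> [0, 4, 8, 16]  score +0 (running 0)
col 1: [64, 0, 16, 32] -> [0, 64, 16, 32]  score +0 (running 0)
col 2: [16, 4, 0, 4] -> [0, 0, 16, 8]  score +8 (running 8)
col 3: [32, 4, 32, 4] -> [32, 4, 32, 4]  score +0 (running 8)
Board after move:
 0  0  0 32
 4 64  0  4
 8 16 16 32
16 32  8  4

Answer: 8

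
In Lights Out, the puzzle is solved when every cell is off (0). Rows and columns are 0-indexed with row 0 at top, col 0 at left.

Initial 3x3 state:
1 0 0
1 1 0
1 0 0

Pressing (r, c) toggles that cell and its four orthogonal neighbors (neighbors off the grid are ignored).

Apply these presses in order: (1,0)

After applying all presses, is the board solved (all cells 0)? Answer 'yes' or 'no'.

Answer: yes

Derivation:
After press 1 at (1,0):
0 0 0
0 0 0
0 0 0

Lights still on: 0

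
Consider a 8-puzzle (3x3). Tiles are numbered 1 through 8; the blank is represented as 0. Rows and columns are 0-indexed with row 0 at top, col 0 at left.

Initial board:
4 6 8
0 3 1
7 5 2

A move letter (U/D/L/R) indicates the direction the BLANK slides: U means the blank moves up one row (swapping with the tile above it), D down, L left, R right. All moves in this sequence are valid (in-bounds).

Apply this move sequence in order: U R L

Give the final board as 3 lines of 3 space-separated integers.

After move 1 (U):
0 6 8
4 3 1
7 5 2

After move 2 (R):
6 0 8
4 3 1
7 5 2

After move 3 (L):
0 6 8
4 3 1
7 5 2

Answer: 0 6 8
4 3 1
7 5 2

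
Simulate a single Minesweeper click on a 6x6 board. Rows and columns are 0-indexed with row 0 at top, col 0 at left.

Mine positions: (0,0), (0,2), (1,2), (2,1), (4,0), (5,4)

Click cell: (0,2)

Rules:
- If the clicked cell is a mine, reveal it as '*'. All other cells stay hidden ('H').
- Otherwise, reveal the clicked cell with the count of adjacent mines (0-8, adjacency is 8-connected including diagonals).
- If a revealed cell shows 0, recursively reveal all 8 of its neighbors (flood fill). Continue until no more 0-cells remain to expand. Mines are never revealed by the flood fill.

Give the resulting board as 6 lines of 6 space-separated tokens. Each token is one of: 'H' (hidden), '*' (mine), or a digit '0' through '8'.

H H * H H H
H H H H H H
H H H H H H
H H H H H H
H H H H H H
H H H H H H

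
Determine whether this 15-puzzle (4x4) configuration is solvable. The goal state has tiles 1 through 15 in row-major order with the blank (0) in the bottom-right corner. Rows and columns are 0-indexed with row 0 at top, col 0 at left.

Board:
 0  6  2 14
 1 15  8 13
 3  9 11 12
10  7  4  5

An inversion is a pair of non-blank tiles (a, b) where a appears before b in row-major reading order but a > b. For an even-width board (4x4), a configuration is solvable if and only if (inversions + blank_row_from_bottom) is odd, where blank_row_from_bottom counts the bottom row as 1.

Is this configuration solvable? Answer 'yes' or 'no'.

Answer: yes

Derivation:
Inversions: 55
Blank is in row 0 (0-indexed from top), which is row 4 counting from the bottom (bottom = 1).
55 + 4 = 59, which is odd, so the puzzle is solvable.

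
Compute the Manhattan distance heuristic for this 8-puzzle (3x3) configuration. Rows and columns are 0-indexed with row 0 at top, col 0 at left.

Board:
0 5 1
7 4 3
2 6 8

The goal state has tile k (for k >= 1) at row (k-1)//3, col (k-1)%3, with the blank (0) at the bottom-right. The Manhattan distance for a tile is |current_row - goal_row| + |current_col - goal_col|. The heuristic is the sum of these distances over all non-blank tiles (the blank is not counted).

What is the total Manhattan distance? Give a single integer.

Tile 5: (0,1)->(1,1) = 1
Tile 1: (0,2)->(0,0) = 2
Tile 7: (1,0)->(2,0) = 1
Tile 4: (1,1)->(1,0) = 1
Tile 3: (1,2)->(0,2) = 1
Tile 2: (2,0)->(0,1) = 3
Tile 6: (2,1)->(1,2) = 2
Tile 8: (2,2)->(2,1) = 1
Sum: 1 + 2 + 1 + 1 + 1 + 3 + 2 + 1 = 12

Answer: 12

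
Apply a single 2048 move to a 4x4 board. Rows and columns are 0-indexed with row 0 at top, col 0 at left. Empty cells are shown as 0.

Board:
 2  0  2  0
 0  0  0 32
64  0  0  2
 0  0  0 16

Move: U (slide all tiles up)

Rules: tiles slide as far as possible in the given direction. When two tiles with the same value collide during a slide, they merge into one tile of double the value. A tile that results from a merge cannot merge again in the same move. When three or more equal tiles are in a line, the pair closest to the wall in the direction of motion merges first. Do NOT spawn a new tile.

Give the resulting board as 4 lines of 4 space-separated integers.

Answer:  2  0  2 32
64  0  0  2
 0  0  0 16
 0  0  0  0

Derivation:
Slide up:
col 0: [2, 0, 64, 0] -> [2, 64, 0, 0]
col 1: [0, 0, 0, 0] -> [0, 0, 0, 0]
col 2: [2, 0, 0, 0] -> [2, 0, 0, 0]
col 3: [0, 32, 2, 16] -> [32, 2, 16, 0]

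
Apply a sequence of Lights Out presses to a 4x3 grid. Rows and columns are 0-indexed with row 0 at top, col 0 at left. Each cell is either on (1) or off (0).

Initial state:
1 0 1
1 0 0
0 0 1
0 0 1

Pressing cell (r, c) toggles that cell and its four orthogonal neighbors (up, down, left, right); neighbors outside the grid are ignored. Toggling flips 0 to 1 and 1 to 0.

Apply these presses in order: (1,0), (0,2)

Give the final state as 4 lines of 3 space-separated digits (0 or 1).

Answer: 0 1 0
0 1 1
1 0 1
0 0 1

Derivation:
After press 1 at (1,0):
0 0 1
0 1 0
1 0 1
0 0 1

After press 2 at (0,2):
0 1 0
0 1 1
1 0 1
0 0 1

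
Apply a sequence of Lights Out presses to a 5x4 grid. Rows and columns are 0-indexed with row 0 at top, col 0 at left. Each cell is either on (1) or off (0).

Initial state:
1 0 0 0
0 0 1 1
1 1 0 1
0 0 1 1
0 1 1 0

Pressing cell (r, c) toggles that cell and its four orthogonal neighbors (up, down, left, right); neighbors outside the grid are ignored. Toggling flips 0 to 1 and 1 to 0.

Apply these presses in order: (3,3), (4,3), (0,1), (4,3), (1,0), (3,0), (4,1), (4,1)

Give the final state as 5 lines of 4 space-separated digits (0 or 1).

Answer: 1 1 1 0
1 0 1 1
1 1 0 0
1 1 0 0
1 1 1 1

Derivation:
After press 1 at (3,3):
1 0 0 0
0 0 1 1
1 1 0 0
0 0 0 0
0 1 1 1

After press 2 at (4,3):
1 0 0 0
0 0 1 1
1 1 0 0
0 0 0 1
0 1 0 0

After press 3 at (0,1):
0 1 1 0
0 1 1 1
1 1 0 0
0 0 0 1
0 1 0 0

After press 4 at (4,3):
0 1 1 0
0 1 1 1
1 1 0 0
0 0 0 0
0 1 1 1

After press 5 at (1,0):
1 1 1 0
1 0 1 1
0 1 0 0
0 0 0 0
0 1 1 1

After press 6 at (3,0):
1 1 1 0
1 0 1 1
1 1 0 0
1 1 0 0
1 1 1 1

After press 7 at (4,1):
1 1 1 0
1 0 1 1
1 1 0 0
1 0 0 0
0 0 0 1

After press 8 at (4,1):
1 1 1 0
1 0 1 1
1 1 0 0
1 1 0 0
1 1 1 1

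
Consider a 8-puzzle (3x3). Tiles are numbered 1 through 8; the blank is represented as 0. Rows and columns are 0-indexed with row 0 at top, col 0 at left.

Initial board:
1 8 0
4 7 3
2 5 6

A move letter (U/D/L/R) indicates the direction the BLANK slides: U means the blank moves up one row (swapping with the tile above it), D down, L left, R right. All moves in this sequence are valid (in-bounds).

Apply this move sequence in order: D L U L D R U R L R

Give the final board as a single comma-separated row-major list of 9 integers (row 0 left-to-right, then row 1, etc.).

Answer: 4, 3, 0, 8, 1, 7, 2, 5, 6

Derivation:
After move 1 (D):
1 8 3
4 7 0
2 5 6

After move 2 (L):
1 8 3
4 0 7
2 5 6

After move 3 (U):
1 0 3
4 8 7
2 5 6

After move 4 (L):
0 1 3
4 8 7
2 5 6

After move 5 (D):
4 1 3
0 8 7
2 5 6

After move 6 (R):
4 1 3
8 0 7
2 5 6

After move 7 (U):
4 0 3
8 1 7
2 5 6

After move 8 (R):
4 3 0
8 1 7
2 5 6

After move 9 (L):
4 0 3
8 1 7
2 5 6

After move 10 (R):
4 3 0
8 1 7
2 5 6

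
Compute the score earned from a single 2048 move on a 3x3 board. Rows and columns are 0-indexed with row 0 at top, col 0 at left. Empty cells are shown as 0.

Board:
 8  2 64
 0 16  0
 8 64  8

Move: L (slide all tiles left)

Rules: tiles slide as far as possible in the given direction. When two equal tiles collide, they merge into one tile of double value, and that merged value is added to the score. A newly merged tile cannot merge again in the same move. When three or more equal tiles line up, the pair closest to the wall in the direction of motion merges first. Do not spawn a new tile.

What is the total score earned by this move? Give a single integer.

Slide left:
row 0: [8, 2, 64] -> [8, 2, 64]  score +0 (running 0)
row 1: [0, 16, 0] -> [16, 0, 0]  score +0 (running 0)
row 2: [8, 64, 8] -> [8, 64, 8]  score +0 (running 0)
Board after move:
 8  2 64
16  0  0
 8 64  8

Answer: 0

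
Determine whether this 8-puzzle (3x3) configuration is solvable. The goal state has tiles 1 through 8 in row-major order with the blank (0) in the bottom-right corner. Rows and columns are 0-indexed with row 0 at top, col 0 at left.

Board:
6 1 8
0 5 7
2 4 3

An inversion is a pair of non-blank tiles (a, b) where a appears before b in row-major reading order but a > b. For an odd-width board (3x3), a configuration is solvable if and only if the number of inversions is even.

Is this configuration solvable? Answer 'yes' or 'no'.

Answer: no

Derivation:
Inversions (pairs i<j in row-major order where tile[i] > tile[j] > 0): 17
17 is odd, so the puzzle is not solvable.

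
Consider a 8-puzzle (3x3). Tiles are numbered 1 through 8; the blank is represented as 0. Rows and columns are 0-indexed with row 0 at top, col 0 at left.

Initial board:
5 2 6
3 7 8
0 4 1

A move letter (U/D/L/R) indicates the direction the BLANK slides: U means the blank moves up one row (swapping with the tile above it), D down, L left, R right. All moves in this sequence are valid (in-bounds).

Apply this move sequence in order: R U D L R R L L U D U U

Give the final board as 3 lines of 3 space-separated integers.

Answer: 0 2 6
5 7 8
3 4 1

Derivation:
After move 1 (R):
5 2 6
3 7 8
4 0 1

After move 2 (U):
5 2 6
3 0 8
4 7 1

After move 3 (D):
5 2 6
3 7 8
4 0 1

After move 4 (L):
5 2 6
3 7 8
0 4 1

After move 5 (R):
5 2 6
3 7 8
4 0 1

After move 6 (R):
5 2 6
3 7 8
4 1 0

After move 7 (L):
5 2 6
3 7 8
4 0 1

After move 8 (L):
5 2 6
3 7 8
0 4 1

After move 9 (U):
5 2 6
0 7 8
3 4 1

After move 10 (D):
5 2 6
3 7 8
0 4 1

After move 11 (U):
5 2 6
0 7 8
3 4 1

After move 12 (U):
0 2 6
5 7 8
3 4 1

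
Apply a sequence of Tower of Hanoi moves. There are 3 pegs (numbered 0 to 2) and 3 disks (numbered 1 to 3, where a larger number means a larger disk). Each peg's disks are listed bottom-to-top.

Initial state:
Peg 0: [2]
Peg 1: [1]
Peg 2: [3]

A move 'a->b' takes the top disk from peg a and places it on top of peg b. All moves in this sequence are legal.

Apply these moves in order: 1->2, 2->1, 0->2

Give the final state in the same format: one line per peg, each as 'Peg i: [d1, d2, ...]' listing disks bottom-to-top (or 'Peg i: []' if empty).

Answer: Peg 0: []
Peg 1: [1]
Peg 2: [3, 2]

Derivation:
After move 1 (1->2):
Peg 0: [2]
Peg 1: []
Peg 2: [3, 1]

After move 2 (2->1):
Peg 0: [2]
Peg 1: [1]
Peg 2: [3]

After move 3 (0->2):
Peg 0: []
Peg 1: [1]
Peg 2: [3, 2]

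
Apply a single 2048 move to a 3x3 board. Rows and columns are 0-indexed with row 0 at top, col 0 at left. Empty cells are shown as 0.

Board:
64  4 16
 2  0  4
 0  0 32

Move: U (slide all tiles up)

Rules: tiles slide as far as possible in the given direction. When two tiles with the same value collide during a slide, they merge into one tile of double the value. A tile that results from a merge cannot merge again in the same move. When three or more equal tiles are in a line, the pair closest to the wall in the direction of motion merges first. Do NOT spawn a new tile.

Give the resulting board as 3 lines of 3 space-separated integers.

Slide up:
col 0: [64, 2, 0] -> [64, 2, 0]
col 1: [4, 0, 0] -> [4, 0, 0]
col 2: [16, 4, 32] -> [16, 4, 32]

Answer: 64  4 16
 2  0  4
 0  0 32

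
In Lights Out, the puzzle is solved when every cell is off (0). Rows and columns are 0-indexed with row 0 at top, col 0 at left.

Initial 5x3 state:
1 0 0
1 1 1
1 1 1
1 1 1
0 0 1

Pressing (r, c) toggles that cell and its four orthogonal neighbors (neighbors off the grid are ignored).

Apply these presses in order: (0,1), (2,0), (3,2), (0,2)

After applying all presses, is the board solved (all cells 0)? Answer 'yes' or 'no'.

After press 1 at (0,1):
0 1 1
1 0 1
1 1 1
1 1 1
0 0 1

After press 2 at (2,0):
0 1 1
0 0 1
0 0 1
0 1 1
0 0 1

After press 3 at (3,2):
0 1 1
0 0 1
0 0 0
0 0 0
0 0 0

After press 4 at (0,2):
0 0 0
0 0 0
0 0 0
0 0 0
0 0 0

Lights still on: 0

Answer: yes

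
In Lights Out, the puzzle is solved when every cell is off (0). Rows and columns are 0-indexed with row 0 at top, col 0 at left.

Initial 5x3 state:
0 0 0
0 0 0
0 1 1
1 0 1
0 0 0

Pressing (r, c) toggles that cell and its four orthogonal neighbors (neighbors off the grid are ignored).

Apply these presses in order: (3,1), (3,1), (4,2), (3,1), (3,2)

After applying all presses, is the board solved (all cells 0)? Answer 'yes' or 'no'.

After press 1 at (3,1):
0 0 0
0 0 0
0 0 1
0 1 0
0 1 0

After press 2 at (3,1):
0 0 0
0 0 0
0 1 1
1 0 1
0 0 0

After press 3 at (4,2):
0 0 0
0 0 0
0 1 1
1 0 0
0 1 1

After press 4 at (3,1):
0 0 0
0 0 0
0 0 1
0 1 1
0 0 1

After press 5 at (3,2):
0 0 0
0 0 0
0 0 0
0 0 0
0 0 0

Lights still on: 0

Answer: yes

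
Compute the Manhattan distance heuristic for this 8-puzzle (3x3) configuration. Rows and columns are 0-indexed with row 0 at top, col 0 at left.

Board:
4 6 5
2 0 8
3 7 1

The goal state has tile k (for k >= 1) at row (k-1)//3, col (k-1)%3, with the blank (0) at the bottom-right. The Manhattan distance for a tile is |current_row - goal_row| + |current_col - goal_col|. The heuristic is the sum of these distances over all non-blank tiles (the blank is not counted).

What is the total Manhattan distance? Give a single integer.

Tile 4: at (0,0), goal (1,0), distance |0-1|+|0-0| = 1
Tile 6: at (0,1), goal (1,2), distance |0-1|+|1-2| = 2
Tile 5: at (0,2), goal (1,1), distance |0-1|+|2-1| = 2
Tile 2: at (1,0), goal (0,1), distance |1-0|+|0-1| = 2
Tile 8: at (1,2), goal (2,1), distance |1-2|+|2-1| = 2
Tile 3: at (2,0), goal (0,2), distance |2-0|+|0-2| = 4
Tile 7: at (2,1), goal (2,0), distance |2-2|+|1-0| = 1
Tile 1: at (2,2), goal (0,0), distance |2-0|+|2-0| = 4
Sum: 1 + 2 + 2 + 2 + 2 + 4 + 1 + 4 = 18

Answer: 18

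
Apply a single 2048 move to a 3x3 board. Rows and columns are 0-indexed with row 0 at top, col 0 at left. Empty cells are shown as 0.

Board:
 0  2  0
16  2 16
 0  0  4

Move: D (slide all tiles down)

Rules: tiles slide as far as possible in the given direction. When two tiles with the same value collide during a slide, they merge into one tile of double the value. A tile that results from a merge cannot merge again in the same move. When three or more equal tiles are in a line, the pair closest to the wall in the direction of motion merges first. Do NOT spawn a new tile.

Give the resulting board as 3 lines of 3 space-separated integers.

Slide down:
col 0: [0, 16, 0] -> [0, 0, 16]
col 1: [2, 2, 0] -> [0, 0, 4]
col 2: [0, 16, 4] -> [0, 16, 4]

Answer:  0  0  0
 0  0 16
16  4  4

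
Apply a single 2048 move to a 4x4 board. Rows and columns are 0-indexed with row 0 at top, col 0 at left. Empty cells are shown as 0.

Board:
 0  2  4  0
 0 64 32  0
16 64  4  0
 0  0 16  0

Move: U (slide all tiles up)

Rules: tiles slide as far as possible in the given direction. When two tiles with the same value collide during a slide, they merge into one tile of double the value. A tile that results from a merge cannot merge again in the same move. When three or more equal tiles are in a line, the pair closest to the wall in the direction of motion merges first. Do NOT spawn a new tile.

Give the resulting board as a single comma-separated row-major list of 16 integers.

Answer: 16, 2, 4, 0, 0, 128, 32, 0, 0, 0, 4, 0, 0, 0, 16, 0

Derivation:
Slide up:
col 0: [0, 0, 16, 0] -> [16, 0, 0, 0]
col 1: [2, 64, 64, 0] -> [2, 128, 0, 0]
col 2: [4, 32, 4, 16] -> [4, 32, 4, 16]
col 3: [0, 0, 0, 0] -> [0, 0, 0, 0]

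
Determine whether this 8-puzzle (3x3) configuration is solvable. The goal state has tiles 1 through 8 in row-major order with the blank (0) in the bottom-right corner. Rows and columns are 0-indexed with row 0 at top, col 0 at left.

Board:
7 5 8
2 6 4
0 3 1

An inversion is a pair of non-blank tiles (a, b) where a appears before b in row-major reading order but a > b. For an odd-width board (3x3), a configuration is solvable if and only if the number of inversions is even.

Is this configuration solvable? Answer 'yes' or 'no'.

Answer: yes

Derivation:
Inversions (pairs i<j in row-major order where tile[i] > tile[j] > 0): 22
22 is even, so the puzzle is solvable.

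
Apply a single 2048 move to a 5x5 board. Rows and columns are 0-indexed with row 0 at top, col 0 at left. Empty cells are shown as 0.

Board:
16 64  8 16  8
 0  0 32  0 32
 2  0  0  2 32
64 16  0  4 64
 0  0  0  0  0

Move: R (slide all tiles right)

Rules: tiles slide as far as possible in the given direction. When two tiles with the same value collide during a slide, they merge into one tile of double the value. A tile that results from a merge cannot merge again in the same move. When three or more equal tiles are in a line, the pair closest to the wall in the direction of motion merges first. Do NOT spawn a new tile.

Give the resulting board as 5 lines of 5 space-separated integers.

Slide right:
row 0: [16, 64, 8, 16, 8] -> [16, 64, 8, 16, 8]
row 1: [0, 0, 32, 0, 32] -> [0, 0, 0, 0, 64]
row 2: [2, 0, 0, 2, 32] -> [0, 0, 0, 4, 32]
row 3: [64, 16, 0, 4, 64] -> [0, 64, 16, 4, 64]
row 4: [0, 0, 0, 0, 0] -> [0, 0, 0, 0, 0]

Answer: 16 64  8 16  8
 0  0  0  0 64
 0  0  0  4 32
 0 64 16  4 64
 0  0  0  0  0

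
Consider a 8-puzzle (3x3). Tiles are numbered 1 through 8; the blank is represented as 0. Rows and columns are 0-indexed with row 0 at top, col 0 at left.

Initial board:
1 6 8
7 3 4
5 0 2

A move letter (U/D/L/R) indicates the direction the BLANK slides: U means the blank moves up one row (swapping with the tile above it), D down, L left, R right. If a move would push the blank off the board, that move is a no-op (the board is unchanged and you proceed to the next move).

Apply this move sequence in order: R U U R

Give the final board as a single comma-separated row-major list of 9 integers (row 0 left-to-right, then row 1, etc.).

After move 1 (R):
1 6 8
7 3 4
5 2 0

After move 2 (U):
1 6 8
7 3 0
5 2 4

After move 3 (U):
1 6 0
7 3 8
5 2 4

After move 4 (R):
1 6 0
7 3 8
5 2 4

Answer: 1, 6, 0, 7, 3, 8, 5, 2, 4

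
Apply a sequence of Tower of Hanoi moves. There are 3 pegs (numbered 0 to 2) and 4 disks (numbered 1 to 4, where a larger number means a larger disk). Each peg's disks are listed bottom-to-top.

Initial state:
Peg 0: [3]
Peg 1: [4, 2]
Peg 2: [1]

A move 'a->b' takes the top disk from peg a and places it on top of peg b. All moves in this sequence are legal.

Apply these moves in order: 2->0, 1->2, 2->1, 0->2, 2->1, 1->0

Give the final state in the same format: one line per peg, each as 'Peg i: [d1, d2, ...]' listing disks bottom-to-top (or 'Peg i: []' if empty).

After move 1 (2->0):
Peg 0: [3, 1]
Peg 1: [4, 2]
Peg 2: []

After move 2 (1->2):
Peg 0: [3, 1]
Peg 1: [4]
Peg 2: [2]

After move 3 (2->1):
Peg 0: [3, 1]
Peg 1: [4, 2]
Peg 2: []

After move 4 (0->2):
Peg 0: [3]
Peg 1: [4, 2]
Peg 2: [1]

After move 5 (2->1):
Peg 0: [3]
Peg 1: [4, 2, 1]
Peg 2: []

After move 6 (1->0):
Peg 0: [3, 1]
Peg 1: [4, 2]
Peg 2: []

Answer: Peg 0: [3, 1]
Peg 1: [4, 2]
Peg 2: []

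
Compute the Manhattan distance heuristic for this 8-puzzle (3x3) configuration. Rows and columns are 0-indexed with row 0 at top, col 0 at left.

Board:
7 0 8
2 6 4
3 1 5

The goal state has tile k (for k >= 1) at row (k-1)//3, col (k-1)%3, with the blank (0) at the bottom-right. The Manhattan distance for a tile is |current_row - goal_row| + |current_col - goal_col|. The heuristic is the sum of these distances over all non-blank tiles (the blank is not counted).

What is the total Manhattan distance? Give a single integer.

Tile 7: at (0,0), goal (2,0), distance |0-2|+|0-0| = 2
Tile 8: at (0,2), goal (2,1), distance |0-2|+|2-1| = 3
Tile 2: at (1,0), goal (0,1), distance |1-0|+|0-1| = 2
Tile 6: at (1,1), goal (1,2), distance |1-1|+|1-2| = 1
Tile 4: at (1,2), goal (1,0), distance |1-1|+|2-0| = 2
Tile 3: at (2,0), goal (0,2), distance |2-0|+|0-2| = 4
Tile 1: at (2,1), goal (0,0), distance |2-0|+|1-0| = 3
Tile 5: at (2,2), goal (1,1), distance |2-1|+|2-1| = 2
Sum: 2 + 3 + 2 + 1 + 2 + 4 + 3 + 2 = 19

Answer: 19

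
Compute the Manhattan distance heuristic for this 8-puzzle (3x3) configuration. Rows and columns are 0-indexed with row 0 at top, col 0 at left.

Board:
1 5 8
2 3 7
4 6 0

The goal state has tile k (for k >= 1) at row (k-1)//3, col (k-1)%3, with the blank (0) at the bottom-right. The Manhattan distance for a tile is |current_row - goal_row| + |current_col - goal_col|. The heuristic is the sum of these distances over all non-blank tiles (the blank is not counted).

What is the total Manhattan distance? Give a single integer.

Answer: 14

Derivation:
Tile 1: (0,0)->(0,0) = 0
Tile 5: (0,1)->(1,1) = 1
Tile 8: (0,2)->(2,1) = 3
Tile 2: (1,0)->(0,1) = 2
Tile 3: (1,1)->(0,2) = 2
Tile 7: (1,2)->(2,0) = 3
Tile 4: (2,0)->(1,0) = 1
Tile 6: (2,1)->(1,2) = 2
Sum: 0 + 1 + 3 + 2 + 2 + 3 + 1 + 2 = 14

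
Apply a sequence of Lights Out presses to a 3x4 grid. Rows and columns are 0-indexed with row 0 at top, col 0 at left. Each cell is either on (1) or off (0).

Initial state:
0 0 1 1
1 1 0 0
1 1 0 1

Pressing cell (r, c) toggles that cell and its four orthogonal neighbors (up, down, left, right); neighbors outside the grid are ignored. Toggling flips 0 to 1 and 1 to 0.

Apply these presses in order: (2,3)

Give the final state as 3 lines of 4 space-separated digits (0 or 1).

After press 1 at (2,3):
0 0 1 1
1 1 0 1
1 1 1 0

Answer: 0 0 1 1
1 1 0 1
1 1 1 0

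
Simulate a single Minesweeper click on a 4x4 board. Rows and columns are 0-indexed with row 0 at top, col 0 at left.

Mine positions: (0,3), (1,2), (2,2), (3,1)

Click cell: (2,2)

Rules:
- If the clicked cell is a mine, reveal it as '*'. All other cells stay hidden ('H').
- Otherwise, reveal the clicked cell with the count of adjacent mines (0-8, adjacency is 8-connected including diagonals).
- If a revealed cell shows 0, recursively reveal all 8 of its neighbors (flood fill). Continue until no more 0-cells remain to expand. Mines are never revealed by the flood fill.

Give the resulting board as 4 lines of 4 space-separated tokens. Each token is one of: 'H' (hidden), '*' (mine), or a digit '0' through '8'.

H H H H
H H H H
H H * H
H H H H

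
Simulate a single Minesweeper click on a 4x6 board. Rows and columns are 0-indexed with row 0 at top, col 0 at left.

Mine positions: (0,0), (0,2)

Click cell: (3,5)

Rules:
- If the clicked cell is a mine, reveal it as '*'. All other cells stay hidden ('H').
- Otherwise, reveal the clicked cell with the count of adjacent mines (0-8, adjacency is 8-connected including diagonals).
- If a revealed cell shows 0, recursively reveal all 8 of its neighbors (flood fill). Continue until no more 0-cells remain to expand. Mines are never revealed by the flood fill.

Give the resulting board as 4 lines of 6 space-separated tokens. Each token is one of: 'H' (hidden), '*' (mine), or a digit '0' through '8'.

H H H 1 0 0
1 2 1 1 0 0
0 0 0 0 0 0
0 0 0 0 0 0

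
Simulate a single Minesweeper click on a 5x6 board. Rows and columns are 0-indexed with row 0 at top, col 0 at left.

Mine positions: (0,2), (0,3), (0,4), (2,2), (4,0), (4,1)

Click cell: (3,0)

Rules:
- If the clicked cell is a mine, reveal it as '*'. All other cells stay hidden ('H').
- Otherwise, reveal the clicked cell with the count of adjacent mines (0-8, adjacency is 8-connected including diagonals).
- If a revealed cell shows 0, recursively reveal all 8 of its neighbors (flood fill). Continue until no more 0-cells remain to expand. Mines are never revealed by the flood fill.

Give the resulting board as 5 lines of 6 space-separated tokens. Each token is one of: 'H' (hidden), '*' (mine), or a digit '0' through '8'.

H H H H H H
H H H H H H
H H H H H H
2 H H H H H
H H H H H H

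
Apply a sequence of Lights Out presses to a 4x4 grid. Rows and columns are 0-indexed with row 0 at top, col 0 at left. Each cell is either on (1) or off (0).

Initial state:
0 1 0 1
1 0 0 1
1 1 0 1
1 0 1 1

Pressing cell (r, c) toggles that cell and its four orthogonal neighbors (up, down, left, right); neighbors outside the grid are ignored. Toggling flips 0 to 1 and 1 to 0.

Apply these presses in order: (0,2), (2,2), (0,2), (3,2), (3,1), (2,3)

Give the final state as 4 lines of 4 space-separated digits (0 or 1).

Answer: 0 1 0 1
1 0 1 0
1 1 1 1
0 0 0 1

Derivation:
After press 1 at (0,2):
0 0 1 0
1 0 1 1
1 1 0 1
1 0 1 1

After press 2 at (2,2):
0 0 1 0
1 0 0 1
1 0 1 0
1 0 0 1

After press 3 at (0,2):
0 1 0 1
1 0 1 1
1 0 1 0
1 0 0 1

After press 4 at (3,2):
0 1 0 1
1 0 1 1
1 0 0 0
1 1 1 0

After press 5 at (3,1):
0 1 0 1
1 0 1 1
1 1 0 0
0 0 0 0

After press 6 at (2,3):
0 1 0 1
1 0 1 0
1 1 1 1
0 0 0 1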